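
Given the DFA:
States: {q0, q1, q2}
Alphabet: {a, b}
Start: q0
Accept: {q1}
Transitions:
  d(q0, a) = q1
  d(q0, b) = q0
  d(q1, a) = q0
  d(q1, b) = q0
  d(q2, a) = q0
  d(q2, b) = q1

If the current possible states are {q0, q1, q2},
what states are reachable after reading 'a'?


Apply transition on 'a' from each current state:
  d(q0, a) = q1
  d(q1, a) = q0
  d(q2, a) = q0

{q0, q1}


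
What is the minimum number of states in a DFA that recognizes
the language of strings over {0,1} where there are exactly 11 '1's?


States: count = 0, 1, ..., 11 (that's 12 states), plus a dead state for count > 11.
Total: 12 + 1 = 13. Accept = count-11 state.

13


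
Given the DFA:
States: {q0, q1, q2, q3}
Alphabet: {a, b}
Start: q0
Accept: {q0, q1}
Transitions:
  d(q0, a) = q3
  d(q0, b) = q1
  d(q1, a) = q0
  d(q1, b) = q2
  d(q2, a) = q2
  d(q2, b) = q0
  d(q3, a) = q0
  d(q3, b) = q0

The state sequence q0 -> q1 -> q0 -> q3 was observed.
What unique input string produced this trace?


Trace back each transition to find the symbol:
  q0 --[b]--> q1
  q1 --[a]--> q0
  q0 --[a]--> q3

"baa"


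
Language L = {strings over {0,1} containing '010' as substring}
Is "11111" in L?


'010' does not occur

No, "11111" is not in L


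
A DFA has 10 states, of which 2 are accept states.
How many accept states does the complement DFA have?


Complement swaps accept and non-accept states.
10 - 2 = 8

8


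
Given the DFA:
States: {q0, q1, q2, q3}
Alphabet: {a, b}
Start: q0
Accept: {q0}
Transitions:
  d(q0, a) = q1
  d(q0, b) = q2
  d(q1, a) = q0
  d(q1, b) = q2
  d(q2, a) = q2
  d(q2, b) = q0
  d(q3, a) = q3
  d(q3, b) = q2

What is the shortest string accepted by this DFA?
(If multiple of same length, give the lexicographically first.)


BFS by string length (lex-first path to each state shown):
  len 0: q0<-""
Found accept state at length 0.

"" (empty string)


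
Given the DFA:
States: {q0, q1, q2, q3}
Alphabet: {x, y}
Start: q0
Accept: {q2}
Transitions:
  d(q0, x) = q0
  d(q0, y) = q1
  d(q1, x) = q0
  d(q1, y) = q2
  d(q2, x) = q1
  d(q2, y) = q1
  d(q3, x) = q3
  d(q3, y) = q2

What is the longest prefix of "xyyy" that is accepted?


Run the DFA, marking each prefix where the state is accepting:
  "" -> q0 [reject]
  "x" -> q0 [reject]
  "xy" -> q1 [reject]
  "xyy" -> q2 [accept]
  "xyyy" -> q1 [reject]

"xyy"


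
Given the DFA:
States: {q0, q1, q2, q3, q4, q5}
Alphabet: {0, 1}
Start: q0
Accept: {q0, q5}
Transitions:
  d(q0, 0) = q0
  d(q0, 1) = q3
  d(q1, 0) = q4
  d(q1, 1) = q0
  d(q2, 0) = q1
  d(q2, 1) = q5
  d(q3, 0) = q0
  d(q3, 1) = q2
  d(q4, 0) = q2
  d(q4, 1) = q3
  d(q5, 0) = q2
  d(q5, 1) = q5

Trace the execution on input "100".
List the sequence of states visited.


Input: 100
d(q0, 1) = q3
d(q3, 0) = q0
d(q0, 0) = q0


q0 -> q3 -> q0 -> q0


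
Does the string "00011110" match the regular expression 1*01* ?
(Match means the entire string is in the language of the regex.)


|string| = 8; first = '0'; last = '0'

No, "00011110" does not match 1*01*


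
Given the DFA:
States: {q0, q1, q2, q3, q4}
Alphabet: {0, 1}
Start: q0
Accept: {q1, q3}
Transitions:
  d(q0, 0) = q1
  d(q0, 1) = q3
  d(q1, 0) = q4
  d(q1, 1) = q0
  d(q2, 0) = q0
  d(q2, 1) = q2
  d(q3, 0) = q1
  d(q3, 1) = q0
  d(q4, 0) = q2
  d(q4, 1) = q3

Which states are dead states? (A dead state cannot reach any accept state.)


Forward reachability from each state:
  q0 -> reaches accept state q1 (live)
  q1 -> reaches accept state q1 (live)
  q2 -> reaches accept state q1 (live)
  q3 -> reaches accept state q1 (live)
  q4 -> reaches accept state q1 (live)

None (all states can reach an accept state)


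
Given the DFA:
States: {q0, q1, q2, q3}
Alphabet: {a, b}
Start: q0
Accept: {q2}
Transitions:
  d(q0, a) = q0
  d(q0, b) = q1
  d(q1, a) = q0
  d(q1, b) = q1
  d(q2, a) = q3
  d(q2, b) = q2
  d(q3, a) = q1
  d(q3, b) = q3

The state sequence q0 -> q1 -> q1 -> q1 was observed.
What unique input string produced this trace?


Trace back each transition to find the symbol:
  q0 --[b]--> q1
  q1 --[b]--> q1
  q1 --[b]--> q1

"bbb"


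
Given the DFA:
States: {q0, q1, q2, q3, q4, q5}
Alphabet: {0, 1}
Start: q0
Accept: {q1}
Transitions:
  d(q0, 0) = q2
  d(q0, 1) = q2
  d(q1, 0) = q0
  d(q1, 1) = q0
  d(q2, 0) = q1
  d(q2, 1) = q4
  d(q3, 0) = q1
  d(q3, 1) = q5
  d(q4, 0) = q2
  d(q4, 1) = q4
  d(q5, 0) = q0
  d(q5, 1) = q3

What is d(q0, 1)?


Looking up transition d(q0, 1)

q2


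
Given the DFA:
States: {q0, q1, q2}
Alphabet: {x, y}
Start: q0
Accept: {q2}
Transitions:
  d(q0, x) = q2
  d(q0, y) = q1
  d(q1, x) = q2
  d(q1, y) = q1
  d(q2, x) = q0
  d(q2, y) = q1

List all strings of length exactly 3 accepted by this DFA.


All strings of length 3: 8 total
Accepted: 3

"xxx", "xyx", "yyx"


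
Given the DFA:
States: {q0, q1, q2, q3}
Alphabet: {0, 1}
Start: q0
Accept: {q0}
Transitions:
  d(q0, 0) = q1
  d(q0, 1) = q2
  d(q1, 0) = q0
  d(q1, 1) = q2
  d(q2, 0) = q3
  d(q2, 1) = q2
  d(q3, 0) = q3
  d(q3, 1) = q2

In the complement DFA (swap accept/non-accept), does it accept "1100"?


Trace: q0 -> q2 -> q2 -> q3 -> q3
Final: q3
Original accept: {q0}
Complement: q3 is not in original accept

Yes, complement accepts (original rejects)


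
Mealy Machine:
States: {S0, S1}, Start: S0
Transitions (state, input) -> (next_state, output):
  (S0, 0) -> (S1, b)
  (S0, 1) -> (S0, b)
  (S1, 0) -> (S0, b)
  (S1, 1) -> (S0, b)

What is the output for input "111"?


Step-by-step:
  (S0, 1) -> (S0, b)
  (S0, 1) -> (S0, b)
  (S0, 1) -> (S0, b)

"bbb"


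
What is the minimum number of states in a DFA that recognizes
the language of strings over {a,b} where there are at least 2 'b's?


States: count = 0, 1, ..., 1, and a final '>= 2' state.
Total: 2 + 1 = 3. Accept = '>= 2' state.

3


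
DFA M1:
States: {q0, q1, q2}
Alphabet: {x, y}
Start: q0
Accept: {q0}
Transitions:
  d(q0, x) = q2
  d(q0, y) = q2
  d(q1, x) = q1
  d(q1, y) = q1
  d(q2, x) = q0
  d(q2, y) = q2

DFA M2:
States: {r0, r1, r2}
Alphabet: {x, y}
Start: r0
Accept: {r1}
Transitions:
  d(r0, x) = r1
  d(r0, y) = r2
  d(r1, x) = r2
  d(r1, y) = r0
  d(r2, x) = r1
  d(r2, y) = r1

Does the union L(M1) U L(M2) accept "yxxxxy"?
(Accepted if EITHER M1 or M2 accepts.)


M1: final=q2 accepted=False
M2: final=r1 accepted=True

Yes, union accepts


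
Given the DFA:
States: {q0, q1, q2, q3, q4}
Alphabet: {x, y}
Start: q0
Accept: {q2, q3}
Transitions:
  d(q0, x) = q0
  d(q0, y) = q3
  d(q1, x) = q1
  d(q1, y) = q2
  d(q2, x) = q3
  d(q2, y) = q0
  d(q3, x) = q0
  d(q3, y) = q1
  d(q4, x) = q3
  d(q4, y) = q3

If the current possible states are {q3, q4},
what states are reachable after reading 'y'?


Apply transition on 'y' from each current state:
  d(q3, y) = q1
  d(q4, y) = q3

{q1, q3}


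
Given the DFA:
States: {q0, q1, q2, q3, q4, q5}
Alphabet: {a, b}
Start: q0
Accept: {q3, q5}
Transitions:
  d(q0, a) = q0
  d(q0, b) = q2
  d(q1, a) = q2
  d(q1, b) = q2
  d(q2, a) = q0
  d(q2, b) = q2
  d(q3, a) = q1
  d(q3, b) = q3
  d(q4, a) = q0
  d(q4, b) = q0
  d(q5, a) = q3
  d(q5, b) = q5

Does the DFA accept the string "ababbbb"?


Trace: q0 -> q0 -> q2 -> q0 -> q2 -> q2 -> q2 -> q2
Final state: q2
Accept states: {q3, q5}

No, rejected (final state q2 is not an accept state)


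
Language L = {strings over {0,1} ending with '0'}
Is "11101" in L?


last symbol = '1'

No, "11101" is not in L


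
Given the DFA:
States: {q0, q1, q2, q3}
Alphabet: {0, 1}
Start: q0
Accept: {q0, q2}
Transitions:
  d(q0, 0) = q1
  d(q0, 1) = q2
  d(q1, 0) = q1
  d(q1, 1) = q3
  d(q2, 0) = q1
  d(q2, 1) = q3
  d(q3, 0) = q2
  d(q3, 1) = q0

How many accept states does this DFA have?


Accept states listed: {q0, q2}
Counting: q0(1) q2(2)

2


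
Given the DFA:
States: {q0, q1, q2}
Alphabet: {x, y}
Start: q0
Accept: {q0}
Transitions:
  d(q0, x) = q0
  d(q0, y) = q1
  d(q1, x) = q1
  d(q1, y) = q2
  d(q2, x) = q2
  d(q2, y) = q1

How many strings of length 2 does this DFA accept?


Enumerating all length-2 strings:
  "xx" -> q0 [accept]
  "xy" -> q1 [reject]
  "yx" -> q1 [reject]
  "yy" -> q2 [reject]

1 out of 4


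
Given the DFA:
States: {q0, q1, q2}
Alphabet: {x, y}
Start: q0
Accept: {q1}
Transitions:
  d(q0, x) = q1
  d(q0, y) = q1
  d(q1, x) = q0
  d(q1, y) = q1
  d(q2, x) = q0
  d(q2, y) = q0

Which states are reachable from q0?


BFS from q0:
  layer 0: {q0}
  layer 1: {q1}

{q0, q1}


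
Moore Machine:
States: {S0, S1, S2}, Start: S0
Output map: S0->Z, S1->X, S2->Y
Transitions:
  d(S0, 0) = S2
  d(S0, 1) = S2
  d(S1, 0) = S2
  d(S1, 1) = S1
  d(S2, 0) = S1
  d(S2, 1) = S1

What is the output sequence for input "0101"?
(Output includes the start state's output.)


Start: S0 (output Z)
  --0--> S2 (output Y)
  --1--> S1 (output X)
  --0--> S2 (output Y)
  --1--> S1 (output X)

"ZYXYX"


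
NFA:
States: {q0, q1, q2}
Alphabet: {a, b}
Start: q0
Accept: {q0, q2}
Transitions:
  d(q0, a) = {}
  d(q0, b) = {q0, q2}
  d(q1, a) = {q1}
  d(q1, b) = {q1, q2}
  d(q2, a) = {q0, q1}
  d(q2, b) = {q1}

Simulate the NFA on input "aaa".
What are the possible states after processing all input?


Start: {q0}
  --a--> {}
  --a--> {}
  --a--> {}

{} (empty set, no valid transitions)


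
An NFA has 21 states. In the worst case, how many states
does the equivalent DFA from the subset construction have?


Subset construction: one DFA state per subset of NFA states.
2^21 = 2097152

2097152


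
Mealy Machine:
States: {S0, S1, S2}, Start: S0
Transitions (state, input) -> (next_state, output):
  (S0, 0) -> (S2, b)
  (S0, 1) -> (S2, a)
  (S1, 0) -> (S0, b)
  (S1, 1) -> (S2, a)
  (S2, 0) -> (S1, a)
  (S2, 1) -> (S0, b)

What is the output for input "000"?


Step-by-step:
  (S0, 0) -> (S2, b)
  (S2, 0) -> (S1, a)
  (S1, 0) -> (S0, b)

"bab"


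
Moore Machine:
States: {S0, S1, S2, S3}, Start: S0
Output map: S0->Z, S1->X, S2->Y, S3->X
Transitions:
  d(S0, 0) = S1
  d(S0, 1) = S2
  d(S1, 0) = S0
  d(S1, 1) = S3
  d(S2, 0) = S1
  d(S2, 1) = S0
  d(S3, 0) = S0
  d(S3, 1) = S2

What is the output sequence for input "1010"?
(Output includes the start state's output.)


Start: S0 (output Z)
  --1--> S2 (output Y)
  --0--> S1 (output X)
  --1--> S3 (output X)
  --0--> S0 (output Z)

"ZYXXZ"


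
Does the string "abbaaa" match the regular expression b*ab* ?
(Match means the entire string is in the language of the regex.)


|string| = 6; first = 'a'; last = 'a'

No, "abbaaa" does not match b*ab*


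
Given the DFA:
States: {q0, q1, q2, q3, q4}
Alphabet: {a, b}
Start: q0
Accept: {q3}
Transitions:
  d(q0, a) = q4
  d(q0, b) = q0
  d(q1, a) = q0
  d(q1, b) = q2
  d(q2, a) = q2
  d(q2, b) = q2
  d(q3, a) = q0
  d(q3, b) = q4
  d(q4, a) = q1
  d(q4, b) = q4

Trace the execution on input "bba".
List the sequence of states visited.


Input: bba
d(q0, b) = q0
d(q0, b) = q0
d(q0, a) = q4


q0 -> q0 -> q0 -> q4


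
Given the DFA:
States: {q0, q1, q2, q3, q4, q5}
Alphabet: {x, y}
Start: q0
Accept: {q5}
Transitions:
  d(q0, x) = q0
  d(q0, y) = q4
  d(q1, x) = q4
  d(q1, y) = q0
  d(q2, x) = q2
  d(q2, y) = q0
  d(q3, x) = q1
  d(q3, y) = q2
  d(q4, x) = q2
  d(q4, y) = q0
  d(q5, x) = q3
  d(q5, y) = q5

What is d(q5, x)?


Looking up transition d(q5, x)

q3


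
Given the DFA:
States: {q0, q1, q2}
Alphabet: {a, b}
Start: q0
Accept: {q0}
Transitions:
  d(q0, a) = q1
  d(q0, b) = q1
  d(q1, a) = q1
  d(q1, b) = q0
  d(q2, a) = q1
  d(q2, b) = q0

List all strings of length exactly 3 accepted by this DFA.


All strings of length 3: 8 total
Accepted: 2

"aab", "bab"


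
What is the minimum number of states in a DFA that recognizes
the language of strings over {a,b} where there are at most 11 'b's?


States: count = 0, 1, ..., 11 (all accepting; 12 states), plus a dead state for count > 11.
Total: 12 + 1 = 13.

13


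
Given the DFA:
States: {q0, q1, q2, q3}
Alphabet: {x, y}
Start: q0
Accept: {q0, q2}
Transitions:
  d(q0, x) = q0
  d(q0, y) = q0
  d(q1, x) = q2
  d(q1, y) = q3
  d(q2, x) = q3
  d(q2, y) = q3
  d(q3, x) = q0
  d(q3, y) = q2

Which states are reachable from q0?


BFS from q0:
  layer 0: {q0}

{q0}


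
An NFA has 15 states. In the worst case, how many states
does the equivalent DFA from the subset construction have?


Subset construction: one DFA state per subset of NFA states.
2^15 = 32768

32768


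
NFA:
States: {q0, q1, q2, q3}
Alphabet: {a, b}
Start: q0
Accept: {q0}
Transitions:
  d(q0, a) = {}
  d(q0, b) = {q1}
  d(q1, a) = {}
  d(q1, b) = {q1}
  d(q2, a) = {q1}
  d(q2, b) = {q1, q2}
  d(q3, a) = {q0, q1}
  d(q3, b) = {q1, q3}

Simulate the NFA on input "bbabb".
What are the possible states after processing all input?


Start: {q0}
  --b--> {q1}
  --b--> {q1}
  --a--> {}
  --b--> {}
  --b--> {}

{} (empty set, no valid transitions)


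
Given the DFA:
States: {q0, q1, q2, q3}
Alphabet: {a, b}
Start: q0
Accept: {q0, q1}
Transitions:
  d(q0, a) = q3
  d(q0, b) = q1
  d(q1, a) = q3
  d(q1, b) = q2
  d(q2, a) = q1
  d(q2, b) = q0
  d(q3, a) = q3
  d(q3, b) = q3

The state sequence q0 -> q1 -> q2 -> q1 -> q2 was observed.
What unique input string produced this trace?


Trace back each transition to find the symbol:
  q0 --[b]--> q1
  q1 --[b]--> q2
  q2 --[a]--> q1
  q1 --[b]--> q2

"bbab"


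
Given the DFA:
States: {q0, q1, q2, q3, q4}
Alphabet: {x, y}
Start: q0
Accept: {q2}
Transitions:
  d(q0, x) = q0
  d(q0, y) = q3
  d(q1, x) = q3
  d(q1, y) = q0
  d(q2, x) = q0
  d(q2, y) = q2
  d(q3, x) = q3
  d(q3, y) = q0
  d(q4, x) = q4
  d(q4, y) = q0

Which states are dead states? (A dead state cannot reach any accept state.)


Forward reachability from each state:
  q0 -> reaches {q0, q3}, no accept state (dead)
  q1 -> reaches {q0, q1, q3}, no accept state (dead)
  q2 -> reaches accept state q2 (live)
  q3 -> reaches {q0, q3}, no accept state (dead)
  q4 -> reaches {q0, q3, q4}, no accept state (dead)

{q0, q1, q3, q4}


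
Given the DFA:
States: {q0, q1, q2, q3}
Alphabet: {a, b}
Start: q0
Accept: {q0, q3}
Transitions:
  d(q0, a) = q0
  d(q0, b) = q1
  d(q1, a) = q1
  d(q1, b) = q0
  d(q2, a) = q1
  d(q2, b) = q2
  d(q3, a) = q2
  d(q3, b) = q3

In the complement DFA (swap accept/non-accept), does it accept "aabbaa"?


Trace: q0 -> q0 -> q0 -> q1 -> q0 -> q0 -> q0
Final: q0
Original accept: {q0, q3}
Complement: q0 is in original accept

No, complement rejects (original accepts)


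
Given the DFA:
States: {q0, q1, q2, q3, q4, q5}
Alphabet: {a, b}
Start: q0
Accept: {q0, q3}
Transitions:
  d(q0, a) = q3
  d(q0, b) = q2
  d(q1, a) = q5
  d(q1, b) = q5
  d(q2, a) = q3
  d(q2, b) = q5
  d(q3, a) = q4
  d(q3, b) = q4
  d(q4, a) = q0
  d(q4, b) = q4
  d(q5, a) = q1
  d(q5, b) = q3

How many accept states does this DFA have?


Accept states listed: {q0, q3}
Counting: q0(1) q3(2)

2


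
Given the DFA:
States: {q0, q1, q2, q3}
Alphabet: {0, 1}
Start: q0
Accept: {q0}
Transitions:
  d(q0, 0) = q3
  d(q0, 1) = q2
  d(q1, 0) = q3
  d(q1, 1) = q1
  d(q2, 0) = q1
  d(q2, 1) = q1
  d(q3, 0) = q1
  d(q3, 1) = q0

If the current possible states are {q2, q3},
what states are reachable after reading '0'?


Apply transition on '0' from each current state:
  d(q2, 0) = q1
  d(q3, 0) = q1

{q1}


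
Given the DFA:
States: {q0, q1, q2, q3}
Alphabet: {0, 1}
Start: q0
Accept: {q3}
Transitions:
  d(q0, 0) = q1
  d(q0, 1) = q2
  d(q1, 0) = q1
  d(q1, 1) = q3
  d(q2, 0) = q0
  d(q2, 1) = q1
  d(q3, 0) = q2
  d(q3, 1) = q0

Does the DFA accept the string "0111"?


Trace: q0 -> q1 -> q3 -> q0 -> q2
Final state: q2
Accept states: {q3}

No, rejected (final state q2 is not an accept state)


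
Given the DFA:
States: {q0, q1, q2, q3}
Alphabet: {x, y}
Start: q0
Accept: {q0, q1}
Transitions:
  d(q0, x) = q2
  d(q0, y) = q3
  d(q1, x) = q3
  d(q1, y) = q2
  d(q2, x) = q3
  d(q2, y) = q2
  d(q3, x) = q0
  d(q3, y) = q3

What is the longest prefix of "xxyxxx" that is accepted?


Run the DFA, marking each prefix where the state is accepting:
  "" -> q0 [accept]
  "x" -> q2 [reject]
  "xx" -> q3 [reject]
  "xxy" -> q3 [reject]
  "xxyx" -> q0 [accept]
  "xxyxx" -> q2 [reject]
  "xxyxxx" -> q3 [reject]

"xxyx"


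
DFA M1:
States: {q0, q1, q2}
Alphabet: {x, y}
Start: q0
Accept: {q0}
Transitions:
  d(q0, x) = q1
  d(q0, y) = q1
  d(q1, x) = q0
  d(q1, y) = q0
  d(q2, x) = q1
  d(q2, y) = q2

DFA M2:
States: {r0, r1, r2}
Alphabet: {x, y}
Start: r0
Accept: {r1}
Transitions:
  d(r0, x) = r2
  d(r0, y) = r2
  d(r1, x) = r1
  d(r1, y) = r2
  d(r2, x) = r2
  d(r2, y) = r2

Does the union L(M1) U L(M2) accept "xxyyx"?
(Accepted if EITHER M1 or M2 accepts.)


M1: final=q1 accepted=False
M2: final=r2 accepted=False

No, union rejects (neither accepts)


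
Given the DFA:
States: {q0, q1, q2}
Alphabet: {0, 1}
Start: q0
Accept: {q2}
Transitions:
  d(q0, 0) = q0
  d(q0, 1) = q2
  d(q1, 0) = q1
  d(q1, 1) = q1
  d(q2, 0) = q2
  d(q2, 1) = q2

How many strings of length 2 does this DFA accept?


Enumerating all length-2 strings:
  "00" -> q0 [reject]
  "01" -> q2 [accept]
  "10" -> q2 [accept]
  "11" -> q2 [accept]

3 out of 4


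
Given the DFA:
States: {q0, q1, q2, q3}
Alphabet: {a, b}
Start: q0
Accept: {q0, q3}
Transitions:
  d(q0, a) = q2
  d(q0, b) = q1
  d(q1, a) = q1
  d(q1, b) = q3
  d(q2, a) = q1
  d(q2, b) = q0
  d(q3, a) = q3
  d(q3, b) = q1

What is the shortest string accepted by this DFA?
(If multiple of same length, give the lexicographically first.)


BFS by string length (lex-first path to each state shown):
  len 0: q0<-""
Found accept state at length 0.

"" (empty string)


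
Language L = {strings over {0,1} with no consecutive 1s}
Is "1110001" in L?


'11' occurs at index 0

No, "1110001" is not in L


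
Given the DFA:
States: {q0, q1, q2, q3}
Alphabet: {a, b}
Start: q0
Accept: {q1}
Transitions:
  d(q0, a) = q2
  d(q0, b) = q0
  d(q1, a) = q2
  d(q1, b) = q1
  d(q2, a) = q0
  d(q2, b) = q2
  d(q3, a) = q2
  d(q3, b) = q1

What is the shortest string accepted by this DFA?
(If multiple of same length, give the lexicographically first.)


BFS by string length (lex-first path to each state shown):
  len 0: q0<-""
  len 1: q0<-"b", q2<-"a"
  len 2: q0<-"aa", q2<-"ab"
  len 3: q0<-"aab", q2<-"aaa"
  len 4: q0<-"aaaa", q2<-"aaab"
  len 5: q0<-"aaaab", q2<-"aaaaa"
  len 6: q0<-"aaaaaa", q2<-"aaaaab"
  len 7: q0<-"aaaaaab", q2<-"aaaaaaa"
  len 8: q0<-"aaaaaaaa", q2<-"aaaaaaab"

No string accepted (empty language)


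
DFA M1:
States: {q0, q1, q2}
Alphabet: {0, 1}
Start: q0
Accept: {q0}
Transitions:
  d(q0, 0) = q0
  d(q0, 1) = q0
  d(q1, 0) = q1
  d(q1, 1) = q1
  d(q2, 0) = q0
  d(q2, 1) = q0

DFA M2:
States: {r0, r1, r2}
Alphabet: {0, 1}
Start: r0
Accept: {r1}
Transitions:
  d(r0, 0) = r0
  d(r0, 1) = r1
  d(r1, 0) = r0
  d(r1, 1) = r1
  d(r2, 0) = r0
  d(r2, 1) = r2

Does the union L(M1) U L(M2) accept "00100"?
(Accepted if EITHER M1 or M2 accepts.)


M1: final=q0 accepted=True
M2: final=r0 accepted=False

Yes, union accepts


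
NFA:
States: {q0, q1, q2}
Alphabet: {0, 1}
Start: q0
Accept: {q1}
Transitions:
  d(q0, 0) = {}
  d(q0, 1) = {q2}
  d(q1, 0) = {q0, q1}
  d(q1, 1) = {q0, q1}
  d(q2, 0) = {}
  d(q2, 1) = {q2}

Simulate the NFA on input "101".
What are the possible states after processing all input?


Start: {q0}
  --1--> {q2}
  --0--> {}
  --1--> {}

{} (empty set, no valid transitions)


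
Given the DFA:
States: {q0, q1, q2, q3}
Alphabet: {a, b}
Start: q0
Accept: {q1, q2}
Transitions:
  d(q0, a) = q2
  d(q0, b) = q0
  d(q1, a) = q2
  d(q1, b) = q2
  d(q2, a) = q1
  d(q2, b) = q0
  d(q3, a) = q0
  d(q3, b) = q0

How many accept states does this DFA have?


Accept states listed: {q1, q2}
Counting: q1(1) q2(2)

2


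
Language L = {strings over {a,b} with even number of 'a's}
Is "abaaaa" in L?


count('a') = 5; 5 mod 2 = 1

No, "abaaaa" is not in L


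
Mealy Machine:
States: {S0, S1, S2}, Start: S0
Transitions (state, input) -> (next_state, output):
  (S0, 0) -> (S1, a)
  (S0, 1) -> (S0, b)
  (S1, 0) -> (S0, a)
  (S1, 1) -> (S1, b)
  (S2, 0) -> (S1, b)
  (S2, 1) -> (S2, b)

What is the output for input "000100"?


Step-by-step:
  (S0, 0) -> (S1, a)
  (S1, 0) -> (S0, a)
  (S0, 0) -> (S1, a)
  (S1, 1) -> (S1, b)
  (S1, 0) -> (S0, a)
  (S0, 0) -> (S1, a)

"aaabaa"


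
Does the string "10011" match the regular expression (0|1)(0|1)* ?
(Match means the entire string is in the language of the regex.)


|string| = 5; first = '1'; last = '1'

Yes, "10011" matches (0|1)(0|1)*


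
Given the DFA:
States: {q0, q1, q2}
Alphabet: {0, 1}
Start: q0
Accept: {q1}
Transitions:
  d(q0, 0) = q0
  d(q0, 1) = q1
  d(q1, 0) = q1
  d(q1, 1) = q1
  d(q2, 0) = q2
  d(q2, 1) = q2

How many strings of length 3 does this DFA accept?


Enumerating all length-3 strings:
  "000" -> q0 [reject]
  "001" -> q1 [accept]
  "010" -> q1 [accept]
  "011" -> q1 [accept]
  "100" -> q1 [accept]
  "101" -> q1 [accept]
  "110" -> q1 [accept]
  "111" -> q1 [accept]

7 out of 8


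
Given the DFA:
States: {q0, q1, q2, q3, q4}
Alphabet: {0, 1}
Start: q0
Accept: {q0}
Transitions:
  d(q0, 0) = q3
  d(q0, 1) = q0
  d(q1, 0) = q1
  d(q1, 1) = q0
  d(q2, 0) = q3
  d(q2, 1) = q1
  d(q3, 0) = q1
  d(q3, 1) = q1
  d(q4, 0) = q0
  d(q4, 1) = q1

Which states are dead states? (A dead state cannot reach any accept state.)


Forward reachability from each state:
  q0 -> reaches accept state q0 (live)
  q1 -> reaches accept state q0 (live)
  q2 -> reaches accept state q0 (live)
  q3 -> reaches accept state q0 (live)
  q4 -> reaches accept state q0 (live)

None (all states can reach an accept state)


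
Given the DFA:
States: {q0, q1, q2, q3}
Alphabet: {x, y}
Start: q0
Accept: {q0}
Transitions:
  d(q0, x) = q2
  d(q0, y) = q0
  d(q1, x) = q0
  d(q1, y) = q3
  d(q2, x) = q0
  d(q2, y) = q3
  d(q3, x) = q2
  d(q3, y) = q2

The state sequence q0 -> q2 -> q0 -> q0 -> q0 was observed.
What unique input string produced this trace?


Trace back each transition to find the symbol:
  q0 --[x]--> q2
  q2 --[x]--> q0
  q0 --[y]--> q0
  q0 --[y]--> q0

"xxyy"


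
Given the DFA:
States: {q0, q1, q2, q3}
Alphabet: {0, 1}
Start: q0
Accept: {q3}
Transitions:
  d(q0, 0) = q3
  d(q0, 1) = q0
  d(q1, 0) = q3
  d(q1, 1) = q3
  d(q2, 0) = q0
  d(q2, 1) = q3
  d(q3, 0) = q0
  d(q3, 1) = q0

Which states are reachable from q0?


BFS from q0:
  layer 0: {q0}
  layer 1: {q3}

{q0, q3}


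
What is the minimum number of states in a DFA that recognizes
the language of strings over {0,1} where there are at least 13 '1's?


States: count = 0, 1, ..., 12, and a final '>= 13' state.
Total: 13 + 1 = 14. Accept = '>= 13' state.

14


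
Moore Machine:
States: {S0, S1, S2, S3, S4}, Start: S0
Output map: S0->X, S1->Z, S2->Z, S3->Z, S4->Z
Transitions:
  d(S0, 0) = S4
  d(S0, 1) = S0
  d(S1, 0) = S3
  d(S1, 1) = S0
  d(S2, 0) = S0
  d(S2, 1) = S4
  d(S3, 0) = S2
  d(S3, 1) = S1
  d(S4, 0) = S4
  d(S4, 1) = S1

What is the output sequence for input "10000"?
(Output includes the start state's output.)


Start: S0 (output X)
  --1--> S0 (output X)
  --0--> S4 (output Z)
  --0--> S4 (output Z)
  --0--> S4 (output Z)
  --0--> S4 (output Z)

"XXZZZZ"


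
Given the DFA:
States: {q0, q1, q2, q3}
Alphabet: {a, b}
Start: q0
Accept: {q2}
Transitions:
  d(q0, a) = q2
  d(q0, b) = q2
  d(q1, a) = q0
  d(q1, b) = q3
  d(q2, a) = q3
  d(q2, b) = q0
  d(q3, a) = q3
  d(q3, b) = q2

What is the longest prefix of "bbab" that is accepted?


Run the DFA, marking each prefix where the state is accepting:
  "" -> q0 [reject]
  "b" -> q2 [accept]
  "bb" -> q0 [reject]
  "bba" -> q2 [accept]
  "bbab" -> q0 [reject]

"bba"


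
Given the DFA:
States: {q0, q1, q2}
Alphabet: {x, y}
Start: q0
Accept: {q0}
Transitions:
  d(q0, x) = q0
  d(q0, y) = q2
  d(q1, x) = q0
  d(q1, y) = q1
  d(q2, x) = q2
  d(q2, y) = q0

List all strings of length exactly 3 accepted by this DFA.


All strings of length 3: 8 total
Accepted: 4

"xxx", "xyy", "yxy", "yyx"


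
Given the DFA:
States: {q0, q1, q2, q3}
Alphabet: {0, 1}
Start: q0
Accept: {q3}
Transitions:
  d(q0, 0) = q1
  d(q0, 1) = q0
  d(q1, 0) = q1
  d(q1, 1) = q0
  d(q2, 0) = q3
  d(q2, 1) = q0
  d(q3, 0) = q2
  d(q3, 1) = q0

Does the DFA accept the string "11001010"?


Trace: q0 -> q0 -> q0 -> q1 -> q1 -> q0 -> q1 -> q0 -> q1
Final state: q1
Accept states: {q3}

No, rejected (final state q1 is not an accept state)


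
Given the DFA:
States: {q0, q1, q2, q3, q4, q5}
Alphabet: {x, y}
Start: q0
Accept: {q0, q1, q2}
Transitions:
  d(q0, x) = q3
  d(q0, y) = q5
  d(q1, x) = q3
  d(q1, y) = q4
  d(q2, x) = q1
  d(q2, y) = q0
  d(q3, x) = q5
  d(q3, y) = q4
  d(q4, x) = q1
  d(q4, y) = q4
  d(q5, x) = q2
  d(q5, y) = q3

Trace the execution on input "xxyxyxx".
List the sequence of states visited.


Input: xxyxyxx
d(q0, x) = q3
d(q3, x) = q5
d(q5, y) = q3
d(q3, x) = q5
d(q5, y) = q3
d(q3, x) = q5
d(q5, x) = q2


q0 -> q3 -> q5 -> q3 -> q5 -> q3 -> q5 -> q2


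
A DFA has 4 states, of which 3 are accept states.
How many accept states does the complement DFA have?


Complement swaps accept and non-accept states.
4 - 3 = 1

1


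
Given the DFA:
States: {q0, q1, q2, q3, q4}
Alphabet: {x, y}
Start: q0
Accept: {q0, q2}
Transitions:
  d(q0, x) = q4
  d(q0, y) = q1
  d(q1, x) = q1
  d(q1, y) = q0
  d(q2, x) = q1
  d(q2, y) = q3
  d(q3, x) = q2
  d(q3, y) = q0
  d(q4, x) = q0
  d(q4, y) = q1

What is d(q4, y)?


Looking up transition d(q4, y)

q1


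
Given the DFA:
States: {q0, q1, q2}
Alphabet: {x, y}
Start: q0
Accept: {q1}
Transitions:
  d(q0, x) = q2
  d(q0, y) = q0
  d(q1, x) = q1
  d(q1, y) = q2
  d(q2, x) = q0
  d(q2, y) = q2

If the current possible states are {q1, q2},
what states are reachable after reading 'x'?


Apply transition on 'x' from each current state:
  d(q1, x) = q1
  d(q2, x) = q0

{q0, q1}


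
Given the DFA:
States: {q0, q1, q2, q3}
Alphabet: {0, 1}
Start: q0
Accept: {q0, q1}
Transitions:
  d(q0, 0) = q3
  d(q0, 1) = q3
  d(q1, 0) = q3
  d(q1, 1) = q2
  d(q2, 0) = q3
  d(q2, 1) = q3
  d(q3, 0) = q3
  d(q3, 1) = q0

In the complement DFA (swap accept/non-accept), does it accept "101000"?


Trace: q0 -> q3 -> q3 -> q0 -> q3 -> q3 -> q3
Final: q3
Original accept: {q0, q1}
Complement: q3 is not in original accept

Yes, complement accepts (original rejects)


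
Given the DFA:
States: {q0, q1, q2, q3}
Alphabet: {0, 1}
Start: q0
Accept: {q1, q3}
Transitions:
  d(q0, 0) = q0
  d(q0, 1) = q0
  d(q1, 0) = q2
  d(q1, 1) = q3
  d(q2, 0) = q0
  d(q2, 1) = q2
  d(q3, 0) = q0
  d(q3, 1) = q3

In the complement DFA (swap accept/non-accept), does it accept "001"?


Trace: q0 -> q0 -> q0 -> q0
Final: q0
Original accept: {q1, q3}
Complement: q0 is not in original accept

Yes, complement accepts (original rejects)


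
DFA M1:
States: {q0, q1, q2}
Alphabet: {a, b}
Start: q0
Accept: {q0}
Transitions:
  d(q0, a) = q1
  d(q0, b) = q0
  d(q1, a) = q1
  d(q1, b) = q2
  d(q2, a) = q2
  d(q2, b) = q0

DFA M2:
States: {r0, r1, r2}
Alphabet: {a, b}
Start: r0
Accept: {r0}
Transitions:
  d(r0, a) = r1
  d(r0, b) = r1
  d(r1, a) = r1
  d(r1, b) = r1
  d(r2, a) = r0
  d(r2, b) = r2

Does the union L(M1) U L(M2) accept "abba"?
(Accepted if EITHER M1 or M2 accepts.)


M1: final=q1 accepted=False
M2: final=r1 accepted=False

No, union rejects (neither accepts)


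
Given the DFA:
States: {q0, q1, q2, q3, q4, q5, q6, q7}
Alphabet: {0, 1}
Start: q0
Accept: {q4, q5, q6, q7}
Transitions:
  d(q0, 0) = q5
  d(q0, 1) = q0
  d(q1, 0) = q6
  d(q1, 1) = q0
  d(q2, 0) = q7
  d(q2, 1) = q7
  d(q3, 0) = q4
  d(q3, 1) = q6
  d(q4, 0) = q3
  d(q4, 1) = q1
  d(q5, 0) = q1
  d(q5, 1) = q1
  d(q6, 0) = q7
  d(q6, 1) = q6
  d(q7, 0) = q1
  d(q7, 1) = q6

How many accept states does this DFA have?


Accept states listed: {q4, q5, q6, q7}
Counting: q4(1) q5(2) q6(3) q7(4)

4


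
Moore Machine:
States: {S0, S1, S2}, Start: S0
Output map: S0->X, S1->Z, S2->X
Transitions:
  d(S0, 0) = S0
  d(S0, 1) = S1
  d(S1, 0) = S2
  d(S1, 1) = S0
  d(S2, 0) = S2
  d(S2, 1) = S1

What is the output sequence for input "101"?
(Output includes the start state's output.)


Start: S0 (output X)
  --1--> S1 (output Z)
  --0--> S2 (output X)
  --1--> S1 (output Z)

"XZXZ"


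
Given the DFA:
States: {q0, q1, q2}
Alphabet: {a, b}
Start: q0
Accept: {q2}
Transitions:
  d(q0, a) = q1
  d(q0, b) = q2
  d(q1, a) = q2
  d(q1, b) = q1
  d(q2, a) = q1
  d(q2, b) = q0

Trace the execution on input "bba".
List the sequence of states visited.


Input: bba
d(q0, b) = q2
d(q2, b) = q0
d(q0, a) = q1


q0 -> q2 -> q0 -> q1


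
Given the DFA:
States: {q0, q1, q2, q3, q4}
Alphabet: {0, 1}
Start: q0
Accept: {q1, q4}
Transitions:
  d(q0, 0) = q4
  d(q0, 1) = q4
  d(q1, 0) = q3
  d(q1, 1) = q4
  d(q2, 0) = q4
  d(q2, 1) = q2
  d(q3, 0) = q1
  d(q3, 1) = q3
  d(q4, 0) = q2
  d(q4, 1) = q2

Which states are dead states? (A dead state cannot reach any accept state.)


Forward reachability from each state:
  q0 -> reaches accept state q4 (live)
  q1 -> reaches accept state q1 (live)
  q2 -> reaches accept state q4 (live)
  q3 -> reaches accept state q1 (live)
  q4 -> reaches accept state q4 (live)

None (all states can reach an accept state)


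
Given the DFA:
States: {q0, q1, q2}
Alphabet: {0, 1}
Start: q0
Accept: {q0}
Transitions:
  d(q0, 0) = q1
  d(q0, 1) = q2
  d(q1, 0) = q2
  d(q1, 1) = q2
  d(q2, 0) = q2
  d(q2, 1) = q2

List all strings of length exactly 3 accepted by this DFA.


All strings of length 3: 8 total
Accepted: 0

None


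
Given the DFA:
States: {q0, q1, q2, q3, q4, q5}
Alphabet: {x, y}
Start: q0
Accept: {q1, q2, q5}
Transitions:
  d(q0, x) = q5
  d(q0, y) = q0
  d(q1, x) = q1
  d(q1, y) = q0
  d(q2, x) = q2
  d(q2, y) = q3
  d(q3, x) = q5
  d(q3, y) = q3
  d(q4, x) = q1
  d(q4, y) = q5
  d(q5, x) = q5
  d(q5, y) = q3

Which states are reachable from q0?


BFS from q0:
  layer 0: {q0}
  layer 1: {q5}
  layer 2: {q3}

{q0, q3, q5}


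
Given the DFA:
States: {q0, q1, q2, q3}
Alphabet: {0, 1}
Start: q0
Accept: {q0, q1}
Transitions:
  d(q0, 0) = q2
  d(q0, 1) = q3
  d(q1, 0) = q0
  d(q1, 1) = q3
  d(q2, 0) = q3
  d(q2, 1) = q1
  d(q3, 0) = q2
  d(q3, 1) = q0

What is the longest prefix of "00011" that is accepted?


Run the DFA, marking each prefix where the state is accepting:
  "" -> q0 [accept]
  "0" -> q2 [reject]
  "00" -> q3 [reject]
  "000" -> q2 [reject]
  "0001" -> q1 [accept]
  "00011" -> q3 [reject]

"0001"


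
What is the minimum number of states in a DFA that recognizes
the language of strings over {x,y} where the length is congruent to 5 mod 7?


States track (length) mod 7.
Need 7 states: one per remainder 0..6; accept = remainder 5.

7


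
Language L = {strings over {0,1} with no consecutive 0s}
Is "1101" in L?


'00' does not occur

Yes, "1101" is in L


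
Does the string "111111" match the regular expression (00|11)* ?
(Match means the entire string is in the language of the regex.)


|string| = 6; first = '1'; last = '1'

Yes, "111111" matches (00|11)*


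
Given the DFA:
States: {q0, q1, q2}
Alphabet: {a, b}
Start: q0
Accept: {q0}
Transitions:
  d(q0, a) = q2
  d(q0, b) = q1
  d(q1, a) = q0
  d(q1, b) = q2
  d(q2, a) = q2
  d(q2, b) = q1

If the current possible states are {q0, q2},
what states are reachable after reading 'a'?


Apply transition on 'a' from each current state:
  d(q0, a) = q2
  d(q2, a) = q2

{q2}


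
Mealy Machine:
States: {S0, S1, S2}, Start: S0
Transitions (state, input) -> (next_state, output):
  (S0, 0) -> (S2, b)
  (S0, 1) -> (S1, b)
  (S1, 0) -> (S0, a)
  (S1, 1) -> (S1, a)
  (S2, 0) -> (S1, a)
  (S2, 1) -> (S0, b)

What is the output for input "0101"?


Step-by-step:
  (S0, 0) -> (S2, b)
  (S2, 1) -> (S0, b)
  (S0, 0) -> (S2, b)
  (S2, 1) -> (S0, b)

"bbbb"


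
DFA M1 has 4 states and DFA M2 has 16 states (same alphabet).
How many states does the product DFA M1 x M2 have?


Product construction pairs every M1 state with every M2 state.
4 * 16 = 64

64


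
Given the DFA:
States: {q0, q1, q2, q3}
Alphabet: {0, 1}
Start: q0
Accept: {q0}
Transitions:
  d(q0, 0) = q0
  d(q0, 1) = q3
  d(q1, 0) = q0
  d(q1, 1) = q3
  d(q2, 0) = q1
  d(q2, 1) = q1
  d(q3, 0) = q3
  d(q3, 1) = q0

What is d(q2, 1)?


Looking up transition d(q2, 1)

q1


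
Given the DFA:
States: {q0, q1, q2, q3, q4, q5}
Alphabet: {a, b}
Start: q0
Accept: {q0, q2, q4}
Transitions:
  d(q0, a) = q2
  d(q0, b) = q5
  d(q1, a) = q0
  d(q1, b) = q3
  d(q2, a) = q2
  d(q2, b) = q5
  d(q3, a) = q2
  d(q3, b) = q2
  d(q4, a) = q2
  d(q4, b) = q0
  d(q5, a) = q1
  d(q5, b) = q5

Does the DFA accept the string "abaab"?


Trace: q0 -> q2 -> q5 -> q1 -> q0 -> q5
Final state: q5
Accept states: {q0, q2, q4}

No, rejected (final state q5 is not an accept state)


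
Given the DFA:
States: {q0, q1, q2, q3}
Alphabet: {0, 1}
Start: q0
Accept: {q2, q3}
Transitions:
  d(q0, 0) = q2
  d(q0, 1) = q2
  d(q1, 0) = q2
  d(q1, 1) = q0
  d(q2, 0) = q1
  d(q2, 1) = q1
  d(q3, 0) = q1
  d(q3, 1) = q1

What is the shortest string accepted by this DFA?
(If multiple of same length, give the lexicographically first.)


BFS by string length (lex-first path to each state shown):
  len 0: q0<-""
  len 1: q2<-"0"
Found accept state at length 1.

"0"


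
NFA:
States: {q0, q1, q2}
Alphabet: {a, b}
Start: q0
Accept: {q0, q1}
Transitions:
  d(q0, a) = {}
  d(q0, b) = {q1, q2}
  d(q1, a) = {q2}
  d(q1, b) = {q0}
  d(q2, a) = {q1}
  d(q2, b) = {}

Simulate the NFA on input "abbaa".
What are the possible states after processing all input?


Start: {q0}
  --a--> {}
  --b--> {}
  --b--> {}
  --a--> {}
  --a--> {}

{} (empty set, no valid transitions)


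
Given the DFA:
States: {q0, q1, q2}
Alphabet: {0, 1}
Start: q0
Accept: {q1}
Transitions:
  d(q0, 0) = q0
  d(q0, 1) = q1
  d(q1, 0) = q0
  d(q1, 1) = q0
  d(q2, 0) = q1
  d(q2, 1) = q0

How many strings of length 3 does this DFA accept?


Enumerating all length-3 strings:
  "000" -> q0 [reject]
  "001" -> q1 [accept]
  "010" -> q0 [reject]
  "011" -> q0 [reject]
  "100" -> q0 [reject]
  "101" -> q1 [accept]
  "110" -> q0 [reject]
  "111" -> q1 [accept]

3 out of 8


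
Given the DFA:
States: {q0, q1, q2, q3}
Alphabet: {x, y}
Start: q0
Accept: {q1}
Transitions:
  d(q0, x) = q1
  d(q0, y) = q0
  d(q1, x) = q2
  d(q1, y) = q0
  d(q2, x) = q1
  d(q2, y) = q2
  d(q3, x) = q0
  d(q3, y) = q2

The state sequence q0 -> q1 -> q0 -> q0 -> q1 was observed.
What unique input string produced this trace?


Trace back each transition to find the symbol:
  q0 --[x]--> q1
  q1 --[y]--> q0
  q0 --[y]--> q0
  q0 --[x]--> q1

"xyyx"


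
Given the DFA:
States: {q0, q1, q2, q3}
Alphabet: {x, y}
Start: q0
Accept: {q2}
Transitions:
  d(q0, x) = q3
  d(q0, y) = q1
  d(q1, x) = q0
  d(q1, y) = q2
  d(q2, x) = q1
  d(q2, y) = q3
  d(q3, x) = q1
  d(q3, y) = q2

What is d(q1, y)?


Looking up transition d(q1, y)

q2


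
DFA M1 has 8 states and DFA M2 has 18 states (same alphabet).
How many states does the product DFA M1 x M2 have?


Product construction pairs every M1 state with every M2 state.
8 * 18 = 144

144


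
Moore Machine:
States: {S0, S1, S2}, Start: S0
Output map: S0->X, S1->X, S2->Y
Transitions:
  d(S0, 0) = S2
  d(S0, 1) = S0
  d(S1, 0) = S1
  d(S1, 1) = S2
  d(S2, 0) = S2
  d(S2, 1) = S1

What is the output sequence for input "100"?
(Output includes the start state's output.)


Start: S0 (output X)
  --1--> S0 (output X)
  --0--> S2 (output Y)
  --0--> S2 (output Y)

"XXYY"


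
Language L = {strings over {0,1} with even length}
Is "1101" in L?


length = 4; 4 mod 2 = 0

Yes, "1101" is in L


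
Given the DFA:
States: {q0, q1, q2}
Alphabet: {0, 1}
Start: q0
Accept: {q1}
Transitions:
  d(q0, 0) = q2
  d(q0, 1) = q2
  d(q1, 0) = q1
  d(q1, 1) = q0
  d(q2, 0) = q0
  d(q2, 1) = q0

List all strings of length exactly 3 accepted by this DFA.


All strings of length 3: 8 total
Accepted: 0

None


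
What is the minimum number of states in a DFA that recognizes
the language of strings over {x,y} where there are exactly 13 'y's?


States: count = 0, 1, ..., 13 (that's 14 states), plus a dead state for count > 13.
Total: 14 + 1 = 15. Accept = count-13 state.

15


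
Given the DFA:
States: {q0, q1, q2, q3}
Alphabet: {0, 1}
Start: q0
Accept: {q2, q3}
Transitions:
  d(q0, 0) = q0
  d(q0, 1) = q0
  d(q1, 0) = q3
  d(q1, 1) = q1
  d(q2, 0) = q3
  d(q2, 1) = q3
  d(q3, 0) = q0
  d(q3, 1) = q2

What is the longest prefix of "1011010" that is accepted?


Run the DFA, marking each prefix where the state is accepting:
  "" -> q0 [reject]
  "1" -> q0 [reject]
  "10" -> q0 [reject]
  "101" -> q0 [reject]
  "1011" -> q0 [reject]
  "10110" -> q0 [reject]
  "101101" -> q0 [reject]
  "1011010" -> q0 [reject]

No prefix is accepted


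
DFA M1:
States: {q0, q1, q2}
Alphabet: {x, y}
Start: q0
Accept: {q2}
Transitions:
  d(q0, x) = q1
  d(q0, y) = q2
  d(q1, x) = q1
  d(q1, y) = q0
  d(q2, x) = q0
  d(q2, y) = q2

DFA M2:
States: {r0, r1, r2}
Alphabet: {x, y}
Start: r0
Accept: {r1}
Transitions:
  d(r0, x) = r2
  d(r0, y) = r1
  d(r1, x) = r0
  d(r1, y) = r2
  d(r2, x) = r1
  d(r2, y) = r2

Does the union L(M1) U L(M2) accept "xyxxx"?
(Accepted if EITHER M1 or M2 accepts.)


M1: final=q1 accepted=False
M2: final=r2 accepted=False

No, union rejects (neither accepts)


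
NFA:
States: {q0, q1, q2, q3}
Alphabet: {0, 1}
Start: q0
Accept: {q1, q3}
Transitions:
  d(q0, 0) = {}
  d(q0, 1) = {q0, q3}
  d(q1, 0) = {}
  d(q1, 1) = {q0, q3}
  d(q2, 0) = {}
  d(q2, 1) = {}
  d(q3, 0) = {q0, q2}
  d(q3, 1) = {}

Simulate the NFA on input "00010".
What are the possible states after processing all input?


Start: {q0}
  --0--> {}
  --0--> {}
  --0--> {}
  --1--> {}
  --0--> {}

{} (empty set, no valid transitions)


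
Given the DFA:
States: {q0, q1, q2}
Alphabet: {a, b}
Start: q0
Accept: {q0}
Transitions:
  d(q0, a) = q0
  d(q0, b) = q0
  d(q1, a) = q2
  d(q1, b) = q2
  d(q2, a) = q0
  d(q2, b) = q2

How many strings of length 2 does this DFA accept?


Enumerating all length-2 strings:
  "aa" -> q0 [accept]
  "ab" -> q0 [accept]
  "ba" -> q0 [accept]
  "bb" -> q0 [accept]

4 out of 4


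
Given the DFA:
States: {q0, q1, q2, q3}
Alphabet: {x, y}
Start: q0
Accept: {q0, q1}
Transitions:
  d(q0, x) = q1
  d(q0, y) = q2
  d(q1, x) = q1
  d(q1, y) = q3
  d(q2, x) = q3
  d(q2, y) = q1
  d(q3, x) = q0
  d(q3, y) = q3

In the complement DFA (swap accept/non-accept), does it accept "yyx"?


Trace: q0 -> q2 -> q1 -> q1
Final: q1
Original accept: {q0, q1}
Complement: q1 is in original accept

No, complement rejects (original accepts)


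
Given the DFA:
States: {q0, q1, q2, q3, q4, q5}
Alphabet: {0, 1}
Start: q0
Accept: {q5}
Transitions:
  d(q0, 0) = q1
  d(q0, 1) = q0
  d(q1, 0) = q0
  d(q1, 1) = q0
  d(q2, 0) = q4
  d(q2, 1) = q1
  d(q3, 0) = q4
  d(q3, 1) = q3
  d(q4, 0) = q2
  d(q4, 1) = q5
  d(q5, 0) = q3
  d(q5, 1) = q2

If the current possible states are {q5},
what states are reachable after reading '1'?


Apply transition on '1' from each current state:
  d(q5, 1) = q2

{q2}


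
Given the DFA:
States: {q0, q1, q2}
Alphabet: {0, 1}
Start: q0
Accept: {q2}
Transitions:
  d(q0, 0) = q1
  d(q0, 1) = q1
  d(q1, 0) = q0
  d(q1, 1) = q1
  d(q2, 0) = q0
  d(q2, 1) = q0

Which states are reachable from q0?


BFS from q0:
  layer 0: {q0}
  layer 1: {q1}

{q0, q1}


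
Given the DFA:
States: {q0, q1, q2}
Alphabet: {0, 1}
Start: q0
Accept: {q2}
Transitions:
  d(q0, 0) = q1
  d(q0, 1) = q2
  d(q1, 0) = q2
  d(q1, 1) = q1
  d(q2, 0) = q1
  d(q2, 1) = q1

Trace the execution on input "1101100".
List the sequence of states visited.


Input: 1101100
d(q0, 1) = q2
d(q2, 1) = q1
d(q1, 0) = q2
d(q2, 1) = q1
d(q1, 1) = q1
d(q1, 0) = q2
d(q2, 0) = q1


q0 -> q2 -> q1 -> q2 -> q1 -> q1 -> q2 -> q1


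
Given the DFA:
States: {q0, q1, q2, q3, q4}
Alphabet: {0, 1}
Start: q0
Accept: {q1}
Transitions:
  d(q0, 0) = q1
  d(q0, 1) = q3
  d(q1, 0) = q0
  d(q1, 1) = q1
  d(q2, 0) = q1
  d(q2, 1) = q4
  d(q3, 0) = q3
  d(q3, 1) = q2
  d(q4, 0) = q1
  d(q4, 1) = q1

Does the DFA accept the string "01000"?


Trace: q0 -> q1 -> q1 -> q0 -> q1 -> q0
Final state: q0
Accept states: {q1}

No, rejected (final state q0 is not an accept state)


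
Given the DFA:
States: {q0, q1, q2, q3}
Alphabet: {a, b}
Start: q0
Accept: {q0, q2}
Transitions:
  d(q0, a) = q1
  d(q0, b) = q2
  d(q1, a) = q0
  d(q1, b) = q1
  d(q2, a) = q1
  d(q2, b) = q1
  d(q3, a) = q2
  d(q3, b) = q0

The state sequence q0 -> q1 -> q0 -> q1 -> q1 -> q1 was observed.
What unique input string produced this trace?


Trace back each transition to find the symbol:
  q0 --[a]--> q1
  q1 --[a]--> q0
  q0 --[a]--> q1
  q1 --[b]--> q1
  q1 --[b]--> q1

"aaabb"
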